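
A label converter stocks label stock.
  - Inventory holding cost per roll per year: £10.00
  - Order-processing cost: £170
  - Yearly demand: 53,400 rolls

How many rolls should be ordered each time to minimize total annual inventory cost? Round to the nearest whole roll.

1,347 rolls

Optimal lot size Q* = (2 × 53,400 × £170 / £10)^½ ≈ 1,347.44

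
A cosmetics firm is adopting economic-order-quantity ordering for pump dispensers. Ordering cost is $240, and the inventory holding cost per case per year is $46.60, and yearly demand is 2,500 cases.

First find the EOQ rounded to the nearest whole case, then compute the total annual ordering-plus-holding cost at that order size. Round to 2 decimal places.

$7,478.00

2DS/H = 2·2,500·240/46.6 = 25,751.07
EOQ = √25,751.07 ≈ 160.47 → Q = 160 cases
Annual ordering cost = (D/Q)·S = (2,500/160) × 240 = $3,750.00
Annual holding cost  = (Q/2)·H = (160/2) × 46.6 = $3,728.00
Total = $3,750.00 + $3,728.00 = $7,478.00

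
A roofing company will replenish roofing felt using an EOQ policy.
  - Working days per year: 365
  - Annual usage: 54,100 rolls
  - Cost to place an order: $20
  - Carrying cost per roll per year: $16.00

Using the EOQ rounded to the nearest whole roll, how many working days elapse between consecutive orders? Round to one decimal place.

2DS/H = 2·54,100·20/16 = 135,250.00
EOQ = √135,250.00 ≈ 367.76 → Q = 368 rolls
T = Q/D × 365 days = 368/54,100 × 365 = 2.483 days

2.5 days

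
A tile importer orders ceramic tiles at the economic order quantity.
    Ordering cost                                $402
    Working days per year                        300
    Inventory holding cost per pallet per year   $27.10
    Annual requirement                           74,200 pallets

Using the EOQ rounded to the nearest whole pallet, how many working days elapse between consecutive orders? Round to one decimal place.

6.0 days

Q* = √(2·D·S / H) = √(2·74,200·402 / 27.1) = √2,201,357.9 ≈ 1,483.70 → Q = 1,484 pallets
T = Q/D × 300 days = 1,484/74,200 × 300 = 6.000 days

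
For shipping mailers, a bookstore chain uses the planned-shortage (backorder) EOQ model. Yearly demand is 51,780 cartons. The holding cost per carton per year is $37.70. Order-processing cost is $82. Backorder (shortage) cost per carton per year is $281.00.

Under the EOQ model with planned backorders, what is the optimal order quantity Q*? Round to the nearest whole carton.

Q* = √(2DS/H) · √((H + b)/b)
   = √(2 × 51,780 × 82 / 37.7) · √((37.7 + 281) / 281)
   = 474.605 × 1.0650 ≈ 505.44

505 cartons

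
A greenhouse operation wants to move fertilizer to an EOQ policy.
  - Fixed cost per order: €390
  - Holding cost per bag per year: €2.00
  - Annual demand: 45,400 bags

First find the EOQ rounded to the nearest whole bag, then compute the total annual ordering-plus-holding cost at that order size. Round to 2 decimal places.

€8,415.70

2DS/H = 2·45,400·390/2 = 17,706,000.00
EOQ = √17,706,000.00 ≈ 4,207.85 → Q = 4,208 bags
Annual ordering cost = (D/Q)·S = (45,400/4,208) × 390 = €4,207.70
Annual holding cost  = (Q/2)·H = (4,208/2) × 2 = €4,208.00
Total = €4,207.70 + €4,208.00 = €8,415.70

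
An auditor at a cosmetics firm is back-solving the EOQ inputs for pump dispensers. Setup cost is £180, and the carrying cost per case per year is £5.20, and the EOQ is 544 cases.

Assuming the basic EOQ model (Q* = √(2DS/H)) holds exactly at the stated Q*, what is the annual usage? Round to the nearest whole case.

4,275 cases per year

EOQ relation: Q² = 2DS/H, so rearrange for the unknown.
D = Q²H / (2S) = 544² × 5.2 / (2 × 180) = 4,274.63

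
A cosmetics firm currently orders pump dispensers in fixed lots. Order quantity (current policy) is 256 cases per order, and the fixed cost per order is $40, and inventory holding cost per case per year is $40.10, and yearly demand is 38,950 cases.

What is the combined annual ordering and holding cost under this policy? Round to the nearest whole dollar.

$11,219

Ordering: D/Q × S = 38,950/256 × $40 = $6,085.94
Holding:  Q/2 × H = 256/2 × $40.1 = $5,132.80
Total = $6,085.94 + $5,132.80 = $11,218.74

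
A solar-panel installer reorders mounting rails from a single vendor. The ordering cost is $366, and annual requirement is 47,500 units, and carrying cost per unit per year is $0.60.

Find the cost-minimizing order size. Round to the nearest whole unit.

7,612 units

2DS/H = 2·47,500·366/0.6 = 57,950,000.00
EOQ = √57,950,000.00 ≈ 7,612.49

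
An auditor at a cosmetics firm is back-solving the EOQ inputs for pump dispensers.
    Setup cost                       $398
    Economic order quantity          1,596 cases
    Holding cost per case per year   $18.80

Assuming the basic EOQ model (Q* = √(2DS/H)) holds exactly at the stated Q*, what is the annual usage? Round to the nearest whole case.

60,160 cases per year

EOQ relation: Q² = 2DS/H, so rearrange for the unknown.
D = Q²H / (2S) = 1,596² × 18.8 / (2 × 398) = 60,160.38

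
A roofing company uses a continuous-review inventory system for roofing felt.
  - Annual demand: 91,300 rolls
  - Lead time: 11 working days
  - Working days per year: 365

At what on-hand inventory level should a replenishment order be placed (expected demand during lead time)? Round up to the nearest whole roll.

2,752 rolls

Daily demand d = 91,300 / 365 = 250.137 rolls/day
Demand during lead time = 250.137 × 11 = 2,751.51
Reorder point = 2,751.51 → round up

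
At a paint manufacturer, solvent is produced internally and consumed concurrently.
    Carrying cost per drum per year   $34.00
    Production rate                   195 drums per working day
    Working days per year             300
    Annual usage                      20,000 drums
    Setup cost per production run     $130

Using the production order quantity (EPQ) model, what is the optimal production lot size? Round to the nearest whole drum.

Daily demand d = 20,000/300 = 66.667; p = 195; 1 − d/p = 0.65812
EPQ = √(2DS / (H(1 − d/p)))
    = √(2 × 20,000 × 130 / (34 × 0.65812)) ≈ 482.07

482 drums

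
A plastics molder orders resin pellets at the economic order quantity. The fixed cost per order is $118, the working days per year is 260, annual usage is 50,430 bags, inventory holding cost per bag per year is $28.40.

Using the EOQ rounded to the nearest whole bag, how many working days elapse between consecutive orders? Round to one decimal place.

3.3 days

Q* = √(2·D·S / H) = √(2·50,430·118 / 28.4) = √419,066.2 ≈ 647.35 → Q = 647 bags
Cycle time = (working days × Q)/D = (260 × 647) / 50,430 = 3.336 days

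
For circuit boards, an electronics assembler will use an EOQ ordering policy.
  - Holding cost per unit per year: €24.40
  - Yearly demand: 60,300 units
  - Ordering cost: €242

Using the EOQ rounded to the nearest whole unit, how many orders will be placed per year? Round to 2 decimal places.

EOQ = √(2DS/H) = √(2 × 60,300 × 242 / 24.4)
    = √(1,196,114.75) ≈ 1,093.67 → Q = 1,094
N = D/Q = 60,300/1,094 ≈ 55.119 orders/yr

55.12 orders per year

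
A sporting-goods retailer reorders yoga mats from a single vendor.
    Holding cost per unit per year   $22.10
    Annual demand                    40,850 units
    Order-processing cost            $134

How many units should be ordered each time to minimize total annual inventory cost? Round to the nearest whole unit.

704 units

2DS/H = 2·40,850·134/22.1 = 495,375.57
EOQ = √495,375.57 ≈ 703.83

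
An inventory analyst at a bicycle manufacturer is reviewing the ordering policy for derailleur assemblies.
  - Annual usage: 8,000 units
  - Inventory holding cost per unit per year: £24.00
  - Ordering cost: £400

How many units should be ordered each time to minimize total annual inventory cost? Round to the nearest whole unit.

516 units

Q* = √(2·D·S / H) = √(2·8,000·400 / 24) = √266,666.7 ≈ 516.40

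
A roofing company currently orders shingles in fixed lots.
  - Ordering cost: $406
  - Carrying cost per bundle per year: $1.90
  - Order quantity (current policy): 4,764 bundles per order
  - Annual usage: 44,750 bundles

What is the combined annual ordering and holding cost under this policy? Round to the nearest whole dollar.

$8,340

Ordering: D/Q × S = 44,750/4,764 × $406 = $3,813.71
Holding:  Q/2 × H = 4,764/2 × $1.9 = $4,525.80
Total = $3,813.71 + $4,525.80 = $8,339.51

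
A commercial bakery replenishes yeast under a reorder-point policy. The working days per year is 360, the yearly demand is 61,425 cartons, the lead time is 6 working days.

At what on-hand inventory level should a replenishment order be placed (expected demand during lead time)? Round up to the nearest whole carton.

1,024 cartons

Daily demand d = 61,425 / 360 = 170.625 cartons/day
Demand during lead time = 170.625 × 6 = 1,023.75
Reorder point = 1,023.75 → round up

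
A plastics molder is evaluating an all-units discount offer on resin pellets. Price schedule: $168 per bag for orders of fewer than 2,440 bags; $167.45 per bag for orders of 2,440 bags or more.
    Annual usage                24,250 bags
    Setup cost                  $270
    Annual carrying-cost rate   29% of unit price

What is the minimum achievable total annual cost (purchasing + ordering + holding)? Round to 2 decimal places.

H₁ = 29%×$168 = $48.7200;  H₂ = 29%×$167.45 = $48.5605
EOQ₁ = √(2×24,250×270/48.7200) = 518.44  (< 2,440, feasible at tier 1)
EOQ₂ = √(2×24,250×270/48.5605) = 519.29  (< 2,440 → use Q = 2,440 at tier-2 price)
TC(tier 1 (EOQ₁), Q≈518.4) = $4,099,258.43
TC(tier 2, Q≈2,440.0) = $4,122,589.71
Minimum at tier 1 (EOQ₁): $4,099,258.43

$4,099,258.43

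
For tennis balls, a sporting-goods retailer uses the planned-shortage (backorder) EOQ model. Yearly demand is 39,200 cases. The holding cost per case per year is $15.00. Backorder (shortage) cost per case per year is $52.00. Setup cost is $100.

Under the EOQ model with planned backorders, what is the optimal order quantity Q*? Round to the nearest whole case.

Q* = √(2DS/H) · √((H + b)/b)
   = √(2 × 39,200 × 100 / 15) · √((15 + 52) / 52)
   = 722.957 × 1.1351 ≈ 820.63

821 cases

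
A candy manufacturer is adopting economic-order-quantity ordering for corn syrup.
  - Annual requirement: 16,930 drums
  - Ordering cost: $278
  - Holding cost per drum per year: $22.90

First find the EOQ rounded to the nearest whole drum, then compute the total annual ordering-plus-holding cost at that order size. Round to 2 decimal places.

$14,681.95

Optimal lot size Q* = (2 × 16,930 × $278 / $22.9)^½ ≈ 641.13 → Q = 641 drums
Ordering: D/Q × S = 16,930/641 × $278 = $7,342.50
Holding:  Q/2 × H = 641/2 × $22.9 = $7,339.45
Total = $7,342.50 + $7,339.45 = $14,681.95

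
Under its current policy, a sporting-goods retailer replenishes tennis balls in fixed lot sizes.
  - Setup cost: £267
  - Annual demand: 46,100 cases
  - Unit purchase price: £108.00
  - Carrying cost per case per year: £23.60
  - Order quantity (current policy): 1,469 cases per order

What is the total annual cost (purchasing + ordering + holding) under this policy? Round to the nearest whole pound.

£5,004,513

Ordering: D/Q × S = 46,100/1,469 × £267 = £8,378.97
Holding:  Q/2 × H = 1,469/2 × £23.6 = £17,334.20
Purchase cost = D·C = 46,100 × 108 = £4,978,800.00
Total = £8,378.97 + £17,334.20 + £4,978,800.00 = £5,004,513.17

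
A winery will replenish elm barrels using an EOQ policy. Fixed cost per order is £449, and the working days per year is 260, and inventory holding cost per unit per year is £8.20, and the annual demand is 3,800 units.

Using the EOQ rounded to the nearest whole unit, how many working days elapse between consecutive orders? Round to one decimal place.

44.1 days

2DS/H = 2·3,800·449/8.2 = 416,146.34
EOQ = √416,146.34 ≈ 645.09 → Q = 645 units
T = Q/D × 260 days = 645/3,800 × 260 = 44.132 days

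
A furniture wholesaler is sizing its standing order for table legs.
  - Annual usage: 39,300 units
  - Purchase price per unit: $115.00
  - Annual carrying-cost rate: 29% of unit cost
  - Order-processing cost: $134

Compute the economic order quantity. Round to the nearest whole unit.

Holding cost per unit per year: H = 29% × $115 = $33.3500
2DS/H = 2·39,300·134/33.35 = 315,814.09
EOQ = √315,814.09 ≈ 561.97

562 units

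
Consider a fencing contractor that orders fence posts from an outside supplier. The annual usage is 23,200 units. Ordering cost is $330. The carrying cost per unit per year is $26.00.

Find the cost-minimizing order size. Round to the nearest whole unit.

2DS/H = 2·23,200·330/26 = 588,923.08
EOQ = √588,923.08 ≈ 767.41

767 units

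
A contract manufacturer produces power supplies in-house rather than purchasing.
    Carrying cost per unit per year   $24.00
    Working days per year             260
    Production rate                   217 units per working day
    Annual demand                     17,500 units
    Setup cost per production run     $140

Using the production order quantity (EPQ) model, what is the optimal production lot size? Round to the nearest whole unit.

Daily demand d = 17,500/260 = 67.308; p = 217; 1 − d/p = 0.68983
EPQ = √(2DS / (H(1 − d/p)))
    = √(2 × 17,500 × 140 / (24 × 0.68983)) ≈ 544.03

544 units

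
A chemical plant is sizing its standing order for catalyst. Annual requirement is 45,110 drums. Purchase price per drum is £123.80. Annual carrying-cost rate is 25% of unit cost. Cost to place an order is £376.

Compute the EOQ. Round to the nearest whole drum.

H = i·C = 0.25 × £123.8 = £30.9500 per drum-year
Optimal lot size Q* = (2 × 45,110 × £376 / £30.95)^½ ≈ 1,046.92

1,047 drums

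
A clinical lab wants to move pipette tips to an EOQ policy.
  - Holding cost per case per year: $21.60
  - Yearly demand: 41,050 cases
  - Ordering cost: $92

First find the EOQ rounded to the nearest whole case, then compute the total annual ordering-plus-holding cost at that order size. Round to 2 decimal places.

EOQ = √(2DS/H) = √(2 × 41,050 × 92 / 21.6)
    = √(349,685.19) ≈ 591.34 → Q = 591 cases
Ordering: D/Q × S = 41,050/591 × $92 = $6,390.19
Holding:  Q/2 × H = 591/2 × $21.6 = $6,382.80
Total = $6,390.19 + $6,382.80 = $12,772.99

$12,772.99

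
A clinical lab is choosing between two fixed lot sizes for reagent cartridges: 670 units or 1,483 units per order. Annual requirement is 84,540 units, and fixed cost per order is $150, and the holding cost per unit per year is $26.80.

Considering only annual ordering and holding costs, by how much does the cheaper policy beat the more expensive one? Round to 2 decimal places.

Annual cost at Q: ordering D·S/Q plus holding Q·H/2.
TC(670) = (84,540/670)×150 + (670/2)×26.8 = $27,904.87
TC(1,483) = (84,540/1,483)×150 + (1,483/2)×26.8 = $28,423.11
Lots of 670 are cheaper by $518.24.

$518.24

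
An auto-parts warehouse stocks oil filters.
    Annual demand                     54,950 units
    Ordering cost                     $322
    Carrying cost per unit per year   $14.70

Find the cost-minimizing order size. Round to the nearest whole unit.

Optimal lot size Q* = (2 × 54,950 × $322 / $14.7)^½ ≈ 1,551.56

1,552 units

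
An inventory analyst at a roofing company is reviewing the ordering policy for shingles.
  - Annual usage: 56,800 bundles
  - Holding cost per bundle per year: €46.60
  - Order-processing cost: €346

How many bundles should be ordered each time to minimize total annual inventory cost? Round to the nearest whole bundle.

918 bundles

EOQ = √(2DS/H) = √(2 × 56,800 × 346 / 46.6)
    = √(843,467.81) ≈ 918.41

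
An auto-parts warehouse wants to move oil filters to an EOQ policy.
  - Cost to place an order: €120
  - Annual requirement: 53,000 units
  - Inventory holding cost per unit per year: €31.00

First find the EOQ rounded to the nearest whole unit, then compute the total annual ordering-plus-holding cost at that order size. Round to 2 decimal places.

Q* = √(2·D·S / H) = √(2·53,000·120 / 31) = √410,322.6 ≈ 640.56 → Q = 641 units
Orders/yr = 53,000/641 = 82.683; ordering cost = 82.683 × €120 = €9,922.00
Average inventory = 641/2 = 320.5; holding cost = 320.5 × €31 = €9,935.50
Total = €9,922.00 + €9,935.50 = €19,857.50

€19,857.50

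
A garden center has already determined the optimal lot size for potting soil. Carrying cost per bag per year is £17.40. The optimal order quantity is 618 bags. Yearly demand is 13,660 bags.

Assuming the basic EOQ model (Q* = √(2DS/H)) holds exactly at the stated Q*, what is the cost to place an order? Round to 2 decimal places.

Since Q* = (2DS/H)^½, squaring gives Q*²·H = 2DS.
S = Q²H / (2D) = 618² × 17.4 / (2 × 13,660) = 243.2459

£243.25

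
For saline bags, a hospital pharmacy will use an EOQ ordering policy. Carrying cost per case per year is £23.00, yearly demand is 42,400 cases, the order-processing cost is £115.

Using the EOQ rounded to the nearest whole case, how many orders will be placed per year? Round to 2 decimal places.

2DS/H = 2·42,400·115/23 = 424,000.00
EOQ = √424,000.00 ≈ 651.15 → Q = 651
N = D/Q = 42,400/651 ≈ 65.131 orders/yr

65.13 orders per year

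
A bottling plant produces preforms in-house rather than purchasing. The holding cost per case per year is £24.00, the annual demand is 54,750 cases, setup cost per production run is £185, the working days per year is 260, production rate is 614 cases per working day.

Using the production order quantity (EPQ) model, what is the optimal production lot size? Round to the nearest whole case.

d = 54,750/260 = 210.5769 cases/day;  effective holding cost H(1 − d/p) = 24·(1 − 210.5769/614) = 15.76898
Q* = √(2DS / H_eff) = √(2·54,750·185 / 15.76898) ≈ 1,133.42

1,133 cases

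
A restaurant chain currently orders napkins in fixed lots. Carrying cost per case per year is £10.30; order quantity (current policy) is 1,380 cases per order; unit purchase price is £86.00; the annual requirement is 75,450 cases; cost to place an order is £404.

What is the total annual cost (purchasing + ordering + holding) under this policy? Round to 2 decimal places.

£6,517,895.26

Ordering: D/Q × S = 75,450/1,380 × £404 = £22,088.26
Holding:  Q/2 × H = 1,380/2 × £10.3 = £7,107.00
Purchase cost = D·C = 75,450 × 86 = £6,488,700.00
Total = £22,088.26 + £7,107.00 + £6,488,700.00 = £6,517,895.26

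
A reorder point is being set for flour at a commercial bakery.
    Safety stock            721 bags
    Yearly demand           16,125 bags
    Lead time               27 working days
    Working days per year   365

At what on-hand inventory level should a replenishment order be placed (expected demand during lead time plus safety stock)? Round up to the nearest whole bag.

Daily demand d = 16,125 / 365 = 44.178 bags/day
Demand during lead time = 44.178 × 27 = 1,192.81
Reorder point = 1,192.81 + 721 = 1,913.81 → round up

1,914 bags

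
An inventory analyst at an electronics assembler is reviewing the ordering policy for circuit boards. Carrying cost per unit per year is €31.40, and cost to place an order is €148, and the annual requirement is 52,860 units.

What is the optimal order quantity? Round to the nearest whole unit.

706 units

Optimal lot size Q* = (2 × 52,860 × €148 / €31.4)^½ ≈ 705.90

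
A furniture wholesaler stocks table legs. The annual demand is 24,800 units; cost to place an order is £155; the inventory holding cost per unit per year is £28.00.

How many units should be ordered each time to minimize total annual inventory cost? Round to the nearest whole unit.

2DS/H = 2·24,800·155/28 = 274,571.43
EOQ = √274,571.43 ≈ 524.00

524 units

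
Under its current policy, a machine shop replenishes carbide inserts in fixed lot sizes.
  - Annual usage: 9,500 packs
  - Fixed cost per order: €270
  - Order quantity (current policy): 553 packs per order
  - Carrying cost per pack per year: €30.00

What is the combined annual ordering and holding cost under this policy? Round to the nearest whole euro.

Annual ordering cost = (D/Q)·S = (9,500/553) × 270 = €4,638.34
Annual holding cost  = (Q/2)·H = (553/2) × 30 = €8,295.00
Total = €4,638.34 + €8,295.00 = €12,933.34

€12,933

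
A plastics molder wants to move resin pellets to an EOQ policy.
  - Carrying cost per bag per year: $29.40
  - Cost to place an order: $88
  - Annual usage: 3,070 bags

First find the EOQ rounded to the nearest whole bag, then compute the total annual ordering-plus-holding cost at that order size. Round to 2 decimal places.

Q* = √(2·D·S / H) = √(2·3,070·88 / 29.4) = √18,378.2 ≈ 135.57 → Q = 136 bags
Orders/yr = 3,070/136 = 22.574; ordering cost = 22.574 × $88 = $1,986.47
Average inventory = 136/2 = 68; holding cost = 68 × $29.4 = $1,999.20
Total = $1,986.47 + $1,999.20 = $3,985.67

$3,985.67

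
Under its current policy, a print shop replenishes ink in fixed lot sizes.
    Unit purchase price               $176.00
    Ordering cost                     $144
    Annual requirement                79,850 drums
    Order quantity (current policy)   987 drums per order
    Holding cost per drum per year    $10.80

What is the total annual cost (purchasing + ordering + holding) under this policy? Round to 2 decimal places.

Annual ordering cost = (D/Q)·S = (79,850/987) × 144 = $11,649.85
Annual holding cost  = (Q/2)·H = (987/2) × 10.8 = $5,329.80
Purchase cost = D·C = 79,850 × 176 = $14,053,600.00
Total = $11,649.85 + $5,329.80 + $14,053,600.00 = $14,070,579.65

$14,070,579.65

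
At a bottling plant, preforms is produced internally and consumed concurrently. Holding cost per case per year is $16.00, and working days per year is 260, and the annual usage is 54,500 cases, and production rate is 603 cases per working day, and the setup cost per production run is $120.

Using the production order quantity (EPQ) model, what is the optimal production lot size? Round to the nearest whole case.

1,119 cases

d = 54,500/260 = 209.6154 cases/day;  effective holding cost H(1 − d/p) = 16·(1 − 209.6154/603) = 10.43807
Q* = √(2DS / H_eff) = √(2·54,500·120 / 10.43807) ≈ 1,119.42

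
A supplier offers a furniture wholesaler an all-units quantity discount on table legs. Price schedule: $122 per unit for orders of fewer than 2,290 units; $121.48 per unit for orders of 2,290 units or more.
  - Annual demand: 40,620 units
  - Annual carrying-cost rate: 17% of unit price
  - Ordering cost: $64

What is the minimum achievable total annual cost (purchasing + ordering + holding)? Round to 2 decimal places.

H₁ = 17%×$122 = $20.7400;  H₂ = 17%×$121.48 = $20.6516
EOQ₁ = √(2×40,620×64/20.7400) = 500.69  (< 2,290, feasible at tier 1)
EOQ₂ = √(2×40,620×64/20.6516) = 501.76  (< 2,290 → use Q = 2,290 at tier-2 price)
TC(tier 1 (EOQ₁), Q≈500.7) = $4,966,024.35
TC(tier 2, Q≈2,290.0) = $4,959,298.91
Minimum at tier 2: $4,959,298.91

$4,959,298.91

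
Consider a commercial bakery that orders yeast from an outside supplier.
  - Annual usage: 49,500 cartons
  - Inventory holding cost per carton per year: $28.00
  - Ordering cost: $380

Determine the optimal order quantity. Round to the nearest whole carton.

EOQ = √(2DS/H) = √(2 × 49,500 × 380 / 28)
    = √(1,343,571.43) ≈ 1,159.13

1,159 cartons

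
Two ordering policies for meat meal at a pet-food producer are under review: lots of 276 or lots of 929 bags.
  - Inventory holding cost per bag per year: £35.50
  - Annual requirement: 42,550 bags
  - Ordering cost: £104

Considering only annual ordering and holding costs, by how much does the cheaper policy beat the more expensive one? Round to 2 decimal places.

TC(Q) = (D/Q)S + (Q/2)H
TC(276) = (42,550/276)×104 + (276/2)×35.5 = £20,932.33
TC(929) = (42,550/929)×104 + (929/2)×35.5 = £21,253.15
|ΔTC| = |£20,932.33 − £21,253.15| = £320.82

£320.82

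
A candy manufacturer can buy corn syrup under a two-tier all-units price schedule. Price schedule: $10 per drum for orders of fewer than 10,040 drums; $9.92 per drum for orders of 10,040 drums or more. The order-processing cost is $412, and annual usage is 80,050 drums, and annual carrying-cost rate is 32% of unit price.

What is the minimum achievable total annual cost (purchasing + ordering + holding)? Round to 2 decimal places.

$813,316.41

H₁ = 32%×$10 = $3.2000;  H₂ = 32%×$9.92 = $3.1744
EOQ₁ = √(2×80,050×412/3.2000) = 4,540.14  (< 10,040, feasible at tier 1)
EOQ₂ = √(2×80,050×412/3.1744) = 4,558.41  (< 10,040 → use Q = 10,040 at tier-2 price)
TC(tier 1 (EOQ₁), Q≈4,540.1) = $815,028.45
TC(tier 2, Q≈10,040.0) = $813,316.41
Minimum at tier 2: $813,316.41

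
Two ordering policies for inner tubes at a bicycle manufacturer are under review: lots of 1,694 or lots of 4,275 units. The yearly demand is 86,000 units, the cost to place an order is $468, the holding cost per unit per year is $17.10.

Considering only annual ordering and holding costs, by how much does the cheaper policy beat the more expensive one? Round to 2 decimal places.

$7,723.14

Annual cost at Q: ordering D·S/Q plus holding Q·H/2.
TC(1,694) = (86,000/1,694)×468 + (1,694/2)×17.1 = $38,242.85
TC(4,275) = (86,000/4,275)×468 + (4,275/2)×17.1 = $45,965.99
Cheaper: Q = 1,694.  Difference = $7,723.14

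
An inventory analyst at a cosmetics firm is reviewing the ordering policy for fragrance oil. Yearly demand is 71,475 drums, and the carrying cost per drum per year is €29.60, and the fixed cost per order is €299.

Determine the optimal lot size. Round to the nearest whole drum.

1,202 drums

Optimal lot size Q* = (2 × 71,475 × €299 / €29.6)^½ ≈ 1,201.66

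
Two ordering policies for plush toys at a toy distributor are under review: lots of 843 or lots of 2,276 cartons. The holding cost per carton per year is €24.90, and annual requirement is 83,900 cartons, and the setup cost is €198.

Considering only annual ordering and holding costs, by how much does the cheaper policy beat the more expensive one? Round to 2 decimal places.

Annual cost at Q: ordering D·S/Q plus holding Q·H/2.
TC(843) = (83,900/843)×198 + (843/2)×24.9 = €30,201.40
TC(2,276) = (83,900/2,276)×198 + (2,276/2)×24.9 = €35,635.06
Cheaper: Q = 843.  Difference = €5,433.66

€5,433.66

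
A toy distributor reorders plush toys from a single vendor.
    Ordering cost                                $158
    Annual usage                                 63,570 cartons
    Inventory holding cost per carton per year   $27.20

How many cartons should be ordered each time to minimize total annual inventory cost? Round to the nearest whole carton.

859 cartons

Q* = √(2·D·S / H) = √(2·63,570·158 / 27.2) = √738,533.8 ≈ 859.38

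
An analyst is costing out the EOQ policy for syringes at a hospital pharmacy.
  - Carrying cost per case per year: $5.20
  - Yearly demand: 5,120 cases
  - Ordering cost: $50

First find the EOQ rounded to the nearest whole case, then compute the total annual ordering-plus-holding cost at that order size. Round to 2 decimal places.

$1,631.69

Optimal lot size Q* = (2 × 5,120 × $50 / $5.2)^½ ≈ 313.79 → Q = 314 cases
Ordering: D/Q × S = 5,120/314 × $50 = $815.29
Holding:  Q/2 × H = 314/2 × $5.2 = $816.40
Total = $815.29 + $816.40 = $1,631.69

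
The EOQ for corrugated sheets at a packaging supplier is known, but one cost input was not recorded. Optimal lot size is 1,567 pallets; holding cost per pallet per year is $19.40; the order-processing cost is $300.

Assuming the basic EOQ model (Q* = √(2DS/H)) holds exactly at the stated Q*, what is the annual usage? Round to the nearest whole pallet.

79,394 pallets per year

EOQ relation: Q² = 2DS/H, so rearrange for the unknown.
D = Q²H / (2S) = 1,567² × 19.4 / (2 × 300) = 79,394.14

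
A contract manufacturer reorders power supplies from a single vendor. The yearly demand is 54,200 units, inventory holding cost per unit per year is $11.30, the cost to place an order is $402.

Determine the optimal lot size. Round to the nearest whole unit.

Optimal lot size Q* = (2 × 54,200 × $402 / $11.3)^½ ≈ 1,963.76

1,964 units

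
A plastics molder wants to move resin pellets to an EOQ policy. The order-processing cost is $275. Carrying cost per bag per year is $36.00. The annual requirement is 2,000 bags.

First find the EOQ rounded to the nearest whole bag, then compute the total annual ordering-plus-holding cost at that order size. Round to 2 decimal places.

2DS/H = 2·2,000·275/36 = 30,555.56
EOQ = √30,555.56 ≈ 174.80 → Q = 175 bags
Ordering: D/Q × S = 2,000/175 × $275 = $3,142.86
Holding:  Q/2 × H = 175/2 × $36 = $3,150.00
Total = $3,142.86 + $3,150.00 = $6,292.86

$6,292.86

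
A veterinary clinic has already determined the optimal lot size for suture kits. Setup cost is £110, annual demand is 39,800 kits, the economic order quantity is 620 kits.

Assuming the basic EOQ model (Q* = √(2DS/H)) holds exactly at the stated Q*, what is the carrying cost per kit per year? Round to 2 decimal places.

£22.78

From Q* = √(2DS/H) ⇒ Q*² = 2DS/H.
H = 2DS / Q² = 2 × 39,800 × 110 / 620² = 22.7784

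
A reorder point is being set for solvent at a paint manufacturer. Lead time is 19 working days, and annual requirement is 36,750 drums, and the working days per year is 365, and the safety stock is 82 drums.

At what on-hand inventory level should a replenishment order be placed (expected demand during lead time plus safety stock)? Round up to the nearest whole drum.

1,996 drums

Daily demand d = 36,750 / 365 = 100.685 drums/day
Demand during lead time = 100.685 × 19 = 1,913.01
Reorder point = 1,913.01 + 82 = 1,995.01 → round up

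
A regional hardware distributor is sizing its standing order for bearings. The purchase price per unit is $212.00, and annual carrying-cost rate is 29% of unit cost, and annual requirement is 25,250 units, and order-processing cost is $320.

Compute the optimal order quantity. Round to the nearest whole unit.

Holding cost per unit per year: H = 29% × $212 = $61.4800
Optimal lot size Q* = (2 × 25,250 × $320 / $61.48)^½ ≈ 512.69

513 units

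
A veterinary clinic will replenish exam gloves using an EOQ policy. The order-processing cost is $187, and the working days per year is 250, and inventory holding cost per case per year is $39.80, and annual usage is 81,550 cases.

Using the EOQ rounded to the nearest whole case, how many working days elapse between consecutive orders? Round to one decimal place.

Q* = √(2·D·S / H) = √(2·81,550·187 / 39.8) = √766,324.1 ≈ 875.40 → Q = 875 cases
Days between orders = 250 / (D/Q) = 250 / 93.200 ≈ 2.682

2.7 days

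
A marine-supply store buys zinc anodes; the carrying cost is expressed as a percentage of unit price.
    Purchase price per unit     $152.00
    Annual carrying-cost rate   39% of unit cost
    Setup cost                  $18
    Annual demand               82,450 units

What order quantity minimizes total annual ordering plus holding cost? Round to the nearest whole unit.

224 units

Carrying cost H = $152 × 39% = $59.2800/unit/yr
Optimal lot size Q* = (2 × 82,450 × $18 / $59.28)^½ ≈ 223.77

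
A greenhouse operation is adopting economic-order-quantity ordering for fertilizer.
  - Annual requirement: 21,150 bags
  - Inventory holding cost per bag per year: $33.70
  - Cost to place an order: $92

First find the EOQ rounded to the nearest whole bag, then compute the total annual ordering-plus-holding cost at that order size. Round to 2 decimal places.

$11,451.94

2DS/H = 2·21,150·92/33.7 = 115,477.74
EOQ = √115,477.74 ≈ 339.82 → Q = 340 bags
Orders/yr = 21,150/340 = 62.206; ordering cost = 62.206 × $92 = $5,722.94
Average inventory = 340/2 = 170; holding cost = 170 × $33.7 = $5,729.00
Total = $5,722.94 + $5,729.00 = $11,451.94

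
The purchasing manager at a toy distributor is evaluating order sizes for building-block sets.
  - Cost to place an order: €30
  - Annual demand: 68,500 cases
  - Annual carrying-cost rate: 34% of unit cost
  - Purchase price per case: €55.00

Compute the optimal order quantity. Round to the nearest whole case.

469 cases

Carrying cost H = €55 × 34% = €18.7000/case/yr
2DS/H = 2·68,500·30/18.7 = 219,786.10
EOQ = √219,786.10 ≈ 468.81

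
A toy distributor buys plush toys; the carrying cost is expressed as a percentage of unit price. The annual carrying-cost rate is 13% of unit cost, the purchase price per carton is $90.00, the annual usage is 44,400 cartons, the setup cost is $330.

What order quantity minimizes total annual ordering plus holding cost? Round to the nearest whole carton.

Holding cost per carton per year: H = 13% × $90 = $11.7000
Q* = √(2·D·S / H) = √(2·44,400·330 / 11.7) = √2,504,615.4 ≈ 1,582.60

1,583 cartons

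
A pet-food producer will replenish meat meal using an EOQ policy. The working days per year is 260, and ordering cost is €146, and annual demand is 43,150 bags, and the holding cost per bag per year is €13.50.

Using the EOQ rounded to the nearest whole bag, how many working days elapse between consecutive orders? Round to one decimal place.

Q* = √(2·D·S / H) = √(2·43,150·146 / 13.5) = √933,318.5 ≈ 966.08 → Q = 966 bags
Days between orders = 260 / (D/Q) = 260 / 44.669 ≈ 5.821

5.8 days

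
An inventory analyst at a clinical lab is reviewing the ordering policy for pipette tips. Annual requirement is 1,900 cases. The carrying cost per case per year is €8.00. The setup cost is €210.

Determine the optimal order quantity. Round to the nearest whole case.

316 cases

2DS/H = 2·1,900·210/8 = 99,750.00
EOQ = √99,750.00 ≈ 315.83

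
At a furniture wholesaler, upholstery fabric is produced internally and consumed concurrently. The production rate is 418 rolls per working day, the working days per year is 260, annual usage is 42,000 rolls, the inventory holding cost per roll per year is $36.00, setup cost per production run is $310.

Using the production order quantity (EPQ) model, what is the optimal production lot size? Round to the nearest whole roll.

d = 42,000/260 = 161.5385 rolls/day;  effective holding cost H(1 − d/p) = 36·(1 − 161.5385/418) = 22.08760
Q* = √(2DS / H_eff) = √(2·42,000·310 / 22.08760) ≈ 1,085.79

1,086 rolls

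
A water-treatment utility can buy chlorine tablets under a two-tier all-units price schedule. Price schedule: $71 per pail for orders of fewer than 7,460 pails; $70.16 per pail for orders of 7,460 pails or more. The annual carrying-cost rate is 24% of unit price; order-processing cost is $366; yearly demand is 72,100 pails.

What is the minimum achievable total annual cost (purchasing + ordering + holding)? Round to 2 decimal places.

H₁ = 24%×$71 = $17.0400;  H₂ = 24%×$70.16 = $16.8384
EOQ₁ = √(2×72,100×366/17.0400) = 1,759.90  (< 7,460, feasible at tier 1)
EOQ₂ = √(2×72,100×366/16.8384) = 1,770.41  (< 7,460 → use Q = 7,460 at tier-2 price)
TC(tier 1 (EOQ₁), Q≈1,759.9) = $5,149,088.72
TC(tier 2, Q≈7,460.0) = $5,124,880.58
Minimum at tier 2: $5,124,880.58

$5,124,880.58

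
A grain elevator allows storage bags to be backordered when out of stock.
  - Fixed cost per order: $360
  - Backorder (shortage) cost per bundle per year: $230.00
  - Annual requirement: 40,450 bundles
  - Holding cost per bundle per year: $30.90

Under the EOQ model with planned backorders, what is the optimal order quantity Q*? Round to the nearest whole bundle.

1,034 bundles

Q* = √(2DS/H) · √((H + b)/b)
   = √(2 × 40,450 × 360 / 30.9) · √((30.9 + 230) / 230)
   = 970.837 × 1.0651 ≈ 1,034.00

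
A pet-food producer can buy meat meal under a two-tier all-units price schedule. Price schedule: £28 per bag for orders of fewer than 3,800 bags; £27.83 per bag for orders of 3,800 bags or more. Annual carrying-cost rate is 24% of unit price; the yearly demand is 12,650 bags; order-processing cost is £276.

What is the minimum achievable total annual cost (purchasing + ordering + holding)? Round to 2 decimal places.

H₁ = 24%×£28 = £6.7200;  H₂ = 24%×£27.83 = £6.6792
EOQ₁ = √(2×12,650×276/6.7200) = 1,019.37  (< 3,800, feasible at tier 1)
EOQ₂ = √(2×12,650×276/6.6792) = 1,022.47  (< 3,800 → use Q = 3,800 at tier-2 price)
TC(tier 1 (EOQ₁), Q≈1,019.4) = £361,050.14
TC(tier 2, Q≈3,800.0) = £365,658.77
Minimum at tier 1 (EOQ₁): £361,050.14

£361,050.14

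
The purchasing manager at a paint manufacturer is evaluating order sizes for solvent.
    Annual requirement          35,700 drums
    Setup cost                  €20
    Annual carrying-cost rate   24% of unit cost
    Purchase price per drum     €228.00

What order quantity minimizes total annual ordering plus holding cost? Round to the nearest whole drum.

Carrying cost H = €228 × 24% = €54.7200/drum/yr
2DS/H = 2·35,700·20/54.72 = 26,096.49
EOQ = √26,096.49 ≈ 161.54

162 drums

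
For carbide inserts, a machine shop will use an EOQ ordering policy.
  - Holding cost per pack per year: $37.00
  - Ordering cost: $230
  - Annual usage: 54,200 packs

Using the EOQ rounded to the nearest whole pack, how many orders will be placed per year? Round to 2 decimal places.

Q* = √(2·D·S / H) = √(2·54,200·230 / 37) = √673,837.8 ≈ 820.88 → Q = 821
Orders per year = D/Q = 54,200 / 821 = 66.017

66.02 orders per year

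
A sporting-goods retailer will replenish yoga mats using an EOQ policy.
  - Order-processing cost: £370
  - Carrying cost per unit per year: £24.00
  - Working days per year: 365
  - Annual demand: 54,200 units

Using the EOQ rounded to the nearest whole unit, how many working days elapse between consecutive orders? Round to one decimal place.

EOQ = √(2DS/H) = √(2 × 54,200 × 370 / 24)
    = √(1,671,166.67) ≈ 1,292.74 → Q = 1,293 units
T = Q/D × 365 days = 1,293/54,200 × 365 = 8.707 days

8.7 days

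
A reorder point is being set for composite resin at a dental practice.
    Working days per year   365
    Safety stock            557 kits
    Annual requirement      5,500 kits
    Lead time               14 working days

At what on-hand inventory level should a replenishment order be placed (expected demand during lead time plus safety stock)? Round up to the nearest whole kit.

768 kits

Daily demand d = 5,500 / 365 = 15.068 kits/day
Demand during lead time = 15.068 × 14 = 210.96
Reorder point = 210.96 + 557 = 767.96 → round up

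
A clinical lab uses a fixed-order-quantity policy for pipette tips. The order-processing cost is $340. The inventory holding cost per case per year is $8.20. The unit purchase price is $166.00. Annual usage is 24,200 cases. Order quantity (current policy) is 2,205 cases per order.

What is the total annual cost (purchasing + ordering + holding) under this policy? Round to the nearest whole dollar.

$4,029,972

Orders/yr = 24,200/2,205 = 10.975; ordering cost = 10.975 × $340 = $3,731.52
Average inventory = 2,205/2 = 1102.5; holding cost = 1102.5 × $8.2 = $9,040.50
Purchase cost = D·C = 24,200 × 166 = $4,017,200.00
Total = $3,731.52 + $9,040.50 + $4,017,200.00 = $4,029,972.02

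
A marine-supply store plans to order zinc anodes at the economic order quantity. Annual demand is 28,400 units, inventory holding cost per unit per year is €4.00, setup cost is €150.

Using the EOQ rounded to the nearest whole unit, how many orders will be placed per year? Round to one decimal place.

19.5 orders per year

Q* = √(2·D·S / H) = √(2·28,400·150 / 4) = √2,130,000.0 ≈ 1,459.45 → Q = 1,459
N = D/Q = 28,400/1,459 ≈ 19.465 orders/yr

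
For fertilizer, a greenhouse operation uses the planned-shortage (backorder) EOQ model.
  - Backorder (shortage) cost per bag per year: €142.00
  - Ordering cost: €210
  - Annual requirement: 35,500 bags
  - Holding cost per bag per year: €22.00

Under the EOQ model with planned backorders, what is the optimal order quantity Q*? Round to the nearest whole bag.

Q* = √(2DS/H) · √((H + b)/b)
   = √(2 × 35,500 × 210 / 22) · √((22 + 142) / 142)
   = 823.242 × 1.0747 ≈ 884.72

885 bags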